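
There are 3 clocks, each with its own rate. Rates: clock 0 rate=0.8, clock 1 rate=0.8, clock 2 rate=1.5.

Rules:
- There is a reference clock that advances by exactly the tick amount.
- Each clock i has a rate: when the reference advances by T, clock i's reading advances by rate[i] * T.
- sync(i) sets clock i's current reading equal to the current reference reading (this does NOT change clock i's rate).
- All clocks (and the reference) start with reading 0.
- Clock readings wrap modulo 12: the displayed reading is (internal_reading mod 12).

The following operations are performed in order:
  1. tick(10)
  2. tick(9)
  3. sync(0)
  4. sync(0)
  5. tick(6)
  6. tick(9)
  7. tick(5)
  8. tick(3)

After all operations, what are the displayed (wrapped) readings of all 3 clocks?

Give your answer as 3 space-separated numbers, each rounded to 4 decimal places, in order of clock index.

After op 1 tick(10): ref=10.0000 raw=[8.0000 8.0000 15.0000]
After op 2 tick(9): ref=19.0000 raw=[15.2000 15.2000 28.5000]
After op 3 sync(0): ref=19.0000 raw=[19.0000 15.2000 28.5000]
After op 4 sync(0): ref=19.0000 raw=[19.0000 15.2000 28.5000]
After op 5 tick(6): ref=25.0000 raw=[23.8000 20.0000 37.5000]
After op 6 tick(9): ref=34.0000 raw=[31.0000 27.2000 51.0000]
After op 7 tick(5): ref=39.0000 raw=[35.0000 31.2000 58.5000]
After op 8 tick(3): ref=42.0000 raw=[37.4000 33.6000 63.0000]
Wrap final raw readings (mod 12): 37.4000 mod 12 = 1.4000; 33.6000 mod 12 = 9.6000; 63.0000 mod 12 = 3.0000

Answer: 1.4000 9.6000 3.0000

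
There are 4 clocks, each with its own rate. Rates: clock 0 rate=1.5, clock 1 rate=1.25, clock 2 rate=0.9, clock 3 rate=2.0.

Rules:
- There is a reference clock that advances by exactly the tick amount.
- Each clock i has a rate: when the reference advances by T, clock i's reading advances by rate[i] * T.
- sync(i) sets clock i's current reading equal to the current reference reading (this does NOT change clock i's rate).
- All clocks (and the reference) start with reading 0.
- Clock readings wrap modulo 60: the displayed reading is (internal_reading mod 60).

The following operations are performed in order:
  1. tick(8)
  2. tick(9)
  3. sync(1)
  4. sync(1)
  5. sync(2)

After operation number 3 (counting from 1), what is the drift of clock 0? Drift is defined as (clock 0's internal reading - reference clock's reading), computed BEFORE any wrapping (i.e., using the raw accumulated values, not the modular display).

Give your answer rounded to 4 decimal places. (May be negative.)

Answer: 8.5000

Derivation:
After op 1 tick(8): ref=8.0000 raw=[12.0000 10.0000 7.2000 16.0000]
After op 2 tick(9): ref=17.0000 raw=[25.5000 21.2500 15.3000 34.0000]
After op 3 sync(1): ref=17.0000 raw=[25.5000 17.0000 15.3000 34.0000]
Drift of clock 0 after op 3: 25.5000 - 17.0000 = 8.5000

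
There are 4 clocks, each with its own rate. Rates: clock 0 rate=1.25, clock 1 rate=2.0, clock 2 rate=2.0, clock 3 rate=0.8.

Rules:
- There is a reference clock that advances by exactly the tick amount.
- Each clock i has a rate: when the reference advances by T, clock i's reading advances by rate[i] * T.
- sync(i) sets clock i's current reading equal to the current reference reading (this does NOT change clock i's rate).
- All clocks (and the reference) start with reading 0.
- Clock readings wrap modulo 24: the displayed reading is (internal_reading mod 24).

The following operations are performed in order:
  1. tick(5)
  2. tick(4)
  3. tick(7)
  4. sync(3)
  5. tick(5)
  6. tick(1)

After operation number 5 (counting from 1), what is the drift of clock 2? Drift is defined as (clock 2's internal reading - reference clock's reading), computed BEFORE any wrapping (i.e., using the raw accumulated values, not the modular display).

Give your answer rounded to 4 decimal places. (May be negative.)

After op 1 tick(5): ref=5.0000 raw=[6.2500 10.0000 10.0000 4.0000]
After op 2 tick(4): ref=9.0000 raw=[11.2500 18.0000 18.0000 7.2000]
After op 3 tick(7): ref=16.0000 raw=[20.0000 32.0000 32.0000 12.8000]
After op 4 sync(3): ref=16.0000 raw=[20.0000 32.0000 32.0000 16.0000]
After op 5 tick(5): ref=21.0000 raw=[26.2500 42.0000 42.0000 20.0000]
Drift of clock 2 after op 5: 42.0000 - 21.0000 = 21.0000

Answer: 21.0000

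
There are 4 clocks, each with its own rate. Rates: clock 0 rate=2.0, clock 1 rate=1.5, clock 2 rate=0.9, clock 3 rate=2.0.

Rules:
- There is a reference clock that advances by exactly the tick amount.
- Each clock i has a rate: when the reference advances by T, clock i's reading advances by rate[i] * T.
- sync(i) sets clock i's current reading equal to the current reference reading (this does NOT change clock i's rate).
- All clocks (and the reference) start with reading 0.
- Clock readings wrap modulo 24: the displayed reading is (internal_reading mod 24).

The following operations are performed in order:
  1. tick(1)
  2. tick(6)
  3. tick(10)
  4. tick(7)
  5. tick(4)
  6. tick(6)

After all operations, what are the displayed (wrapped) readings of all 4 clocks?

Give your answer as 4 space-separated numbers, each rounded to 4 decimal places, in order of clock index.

After op 1 tick(1): ref=1.0000 raw=[2.0000 1.5000 0.9000 2.0000]
After op 2 tick(6): ref=7.0000 raw=[14.0000 10.5000 6.3000 14.0000]
After op 3 tick(10): ref=17.0000 raw=[34.0000 25.5000 15.3000 34.0000]
After op 4 tick(7): ref=24.0000 raw=[48.0000 36.0000 21.6000 48.0000]
After op 5 tick(4): ref=28.0000 raw=[56.0000 42.0000 25.2000 56.0000]
After op 6 tick(6): ref=34.0000 raw=[68.0000 51.0000 30.6000 68.0000]
Wrap final raw readings (mod 24): 68.0000 mod 24 = 20.0000; 51.0000 mod 24 = 3.0000; 30.6000 mod 24 = 6.6000; 68.0000 mod 24 = 20.0000

Answer: 20.0000 3.0000 6.6000 20.0000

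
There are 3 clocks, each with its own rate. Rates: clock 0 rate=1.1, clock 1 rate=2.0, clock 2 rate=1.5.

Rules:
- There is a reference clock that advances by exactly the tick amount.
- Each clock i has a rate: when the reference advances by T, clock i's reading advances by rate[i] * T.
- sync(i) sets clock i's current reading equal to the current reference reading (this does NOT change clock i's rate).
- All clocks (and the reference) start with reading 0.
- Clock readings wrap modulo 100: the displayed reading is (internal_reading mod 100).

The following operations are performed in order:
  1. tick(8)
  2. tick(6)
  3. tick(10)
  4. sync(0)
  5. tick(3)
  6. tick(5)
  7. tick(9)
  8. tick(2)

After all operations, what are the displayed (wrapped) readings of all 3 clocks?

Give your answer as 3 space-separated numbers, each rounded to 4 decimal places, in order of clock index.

Answer: 44.9000 86.0000 64.5000

Derivation:
After op 1 tick(8): ref=8.0000 raw=[8.8000 16.0000 12.0000]
After op 2 tick(6): ref=14.0000 raw=[15.4000 28.0000 21.0000]
After op 3 tick(10): ref=24.0000 raw=[26.4000 48.0000 36.0000]
After op 4 sync(0): ref=24.0000 raw=[24.0000 48.0000 36.0000]
After op 5 tick(3): ref=27.0000 raw=[27.3000 54.0000 40.5000]
After op 6 tick(5): ref=32.0000 raw=[32.8000 64.0000 48.0000]
After op 7 tick(9): ref=41.0000 raw=[42.7000 82.0000 61.5000]
After op 8 tick(2): ref=43.0000 raw=[44.9000 86.0000 64.5000]
Wrap final raw readings (mod 100): 44.9000 mod 100 = 44.9000; 86.0000 mod 100 = 86.0000; 64.5000 mod 100 = 64.5000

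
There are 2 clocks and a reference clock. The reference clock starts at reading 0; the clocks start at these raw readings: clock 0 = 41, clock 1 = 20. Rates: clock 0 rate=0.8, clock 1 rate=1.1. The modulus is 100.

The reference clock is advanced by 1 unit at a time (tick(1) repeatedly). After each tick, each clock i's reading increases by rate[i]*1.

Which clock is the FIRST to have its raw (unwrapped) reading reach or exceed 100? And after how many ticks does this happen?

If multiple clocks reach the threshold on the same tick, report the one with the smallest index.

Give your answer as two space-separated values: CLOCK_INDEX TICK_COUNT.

Answer: 1 73

Derivation:
clock 0: start=41, rate=0.8, needs 100-41 = 59; ticks = ceil(59/0.8) = ceil(73.7500) = 74; reading at tick 74 = 41 + 0.8*74 = 100.2000
clock 1: start=20, rate=1.1, needs 100-20 = 80; ticks = ceil(80/1.1) = ceil(72.7273) = 73; reading at tick 73 = 20 + 1.1*73 = 100.3000
Minimum tick count = 73; winners = [1]; smallest index = 1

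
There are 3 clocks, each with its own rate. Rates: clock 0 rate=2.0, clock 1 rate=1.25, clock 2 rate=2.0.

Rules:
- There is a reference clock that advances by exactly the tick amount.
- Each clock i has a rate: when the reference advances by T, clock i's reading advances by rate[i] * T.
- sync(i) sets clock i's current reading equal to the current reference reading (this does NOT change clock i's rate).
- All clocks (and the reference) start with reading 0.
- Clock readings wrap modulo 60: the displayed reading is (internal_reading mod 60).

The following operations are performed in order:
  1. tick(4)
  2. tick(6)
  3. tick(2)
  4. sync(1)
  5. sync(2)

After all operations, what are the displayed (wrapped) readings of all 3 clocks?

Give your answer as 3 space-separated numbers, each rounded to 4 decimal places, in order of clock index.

Answer: 24.0000 12.0000 12.0000

Derivation:
After op 1 tick(4): ref=4.0000 raw=[8.0000 5.0000 8.0000]
After op 2 tick(6): ref=10.0000 raw=[20.0000 12.5000 20.0000]
After op 3 tick(2): ref=12.0000 raw=[24.0000 15.0000 24.0000]
After op 4 sync(1): ref=12.0000 raw=[24.0000 12.0000 24.0000]
After op 5 sync(2): ref=12.0000 raw=[24.0000 12.0000 12.0000]
Wrap final raw readings (mod 60): 24.0000 mod 60 = 24.0000; 12.0000 mod 60 = 12.0000; 12.0000 mod 60 = 12.0000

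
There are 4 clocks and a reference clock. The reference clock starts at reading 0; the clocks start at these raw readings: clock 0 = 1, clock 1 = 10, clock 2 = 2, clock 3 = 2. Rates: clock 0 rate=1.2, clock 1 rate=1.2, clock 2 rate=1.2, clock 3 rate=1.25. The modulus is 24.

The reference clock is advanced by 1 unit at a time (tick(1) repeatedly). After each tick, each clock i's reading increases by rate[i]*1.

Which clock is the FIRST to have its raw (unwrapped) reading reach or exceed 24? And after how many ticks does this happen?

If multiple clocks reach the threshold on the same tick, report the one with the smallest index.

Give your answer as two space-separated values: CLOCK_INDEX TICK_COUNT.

clock 0: start=1, rate=1.2, needs 24-1 = 23; ticks = ceil(23/1.2) = ceil(19.1667) = 20; reading at tick 20 = 1 + 1.2*20 = 25.0000
clock 1: start=10, rate=1.2, needs 24-10 = 14; ticks = ceil(14/1.2) = ceil(11.6667) = 12; reading at tick 12 = 10 + 1.2*12 = 24.4000
clock 2: start=2, rate=1.2, needs 24-2 = 22; ticks = ceil(22/1.2) = ceil(18.3333) = 19; reading at tick 19 = 2 + 1.2*19 = 24.8000
clock 3: start=2, rate=1.25, needs 24-2 = 22; ticks = ceil(22/1.25) = ceil(17.6000) = 18; reading at tick 18 = 2 + 1.25*18 = 24.5000
Minimum tick count = 12; winners = [1]; smallest index = 1

Answer: 1 12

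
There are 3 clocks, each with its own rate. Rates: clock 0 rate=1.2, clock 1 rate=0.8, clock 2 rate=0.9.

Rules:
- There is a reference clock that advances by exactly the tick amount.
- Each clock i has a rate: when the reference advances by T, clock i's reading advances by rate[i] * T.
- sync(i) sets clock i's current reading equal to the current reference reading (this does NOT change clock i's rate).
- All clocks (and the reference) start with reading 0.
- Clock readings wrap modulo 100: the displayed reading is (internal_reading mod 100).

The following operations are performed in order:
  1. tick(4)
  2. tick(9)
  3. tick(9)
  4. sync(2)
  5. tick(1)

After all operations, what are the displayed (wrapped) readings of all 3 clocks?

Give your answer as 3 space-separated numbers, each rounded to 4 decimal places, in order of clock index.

Answer: 27.6000 18.4000 22.9000

Derivation:
After op 1 tick(4): ref=4.0000 raw=[4.8000 3.2000 3.6000]
After op 2 tick(9): ref=13.0000 raw=[15.6000 10.4000 11.7000]
After op 3 tick(9): ref=22.0000 raw=[26.4000 17.6000 19.8000]
After op 4 sync(2): ref=22.0000 raw=[26.4000 17.6000 22.0000]
After op 5 tick(1): ref=23.0000 raw=[27.6000 18.4000 22.9000]
Wrap final raw readings (mod 100): 27.6000 mod 100 = 27.6000; 18.4000 mod 100 = 18.4000; 22.9000 mod 100 = 22.9000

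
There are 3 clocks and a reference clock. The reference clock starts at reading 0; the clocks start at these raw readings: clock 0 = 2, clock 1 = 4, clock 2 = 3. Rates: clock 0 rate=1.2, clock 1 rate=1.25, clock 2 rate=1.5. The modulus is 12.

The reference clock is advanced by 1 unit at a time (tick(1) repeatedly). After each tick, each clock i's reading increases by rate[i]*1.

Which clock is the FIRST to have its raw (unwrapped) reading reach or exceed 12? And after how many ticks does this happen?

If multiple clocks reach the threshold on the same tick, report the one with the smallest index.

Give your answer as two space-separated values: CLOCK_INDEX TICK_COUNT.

Answer: 2 6

Derivation:
clock 0: start=2, rate=1.2, needs 12-2 = 10; ticks = ceil(10/1.2) = ceil(8.3333) = 9; reading at tick 9 = 2 + 1.2*9 = 12.8000
clock 1: start=4, rate=1.25, needs 12-4 = 8; ticks = ceil(8/1.25) = ceil(6.4000) = 7; reading at tick 7 = 4 + 1.25*7 = 12.7500
clock 2: start=3, rate=1.5, needs 12-3 = 9; ticks = ceil(9/1.5) = ceil(6.0000) = 6; reading at tick 6 = 3 + 1.5*6 = 12.0000
Minimum tick count = 6; winners = [2]; smallest index = 2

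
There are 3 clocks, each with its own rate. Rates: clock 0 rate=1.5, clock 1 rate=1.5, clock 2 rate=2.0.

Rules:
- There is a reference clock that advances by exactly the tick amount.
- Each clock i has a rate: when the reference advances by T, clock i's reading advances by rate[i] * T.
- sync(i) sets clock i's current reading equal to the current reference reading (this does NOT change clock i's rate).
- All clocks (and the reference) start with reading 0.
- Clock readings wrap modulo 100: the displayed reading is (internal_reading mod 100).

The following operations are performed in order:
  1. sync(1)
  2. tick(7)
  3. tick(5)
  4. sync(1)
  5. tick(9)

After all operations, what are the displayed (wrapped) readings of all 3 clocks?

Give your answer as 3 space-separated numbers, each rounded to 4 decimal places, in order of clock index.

Answer: 31.5000 25.5000 42.0000

Derivation:
After op 1 sync(1): ref=0.0000 raw=[0.0000 0.0000 0.0000]
After op 2 tick(7): ref=7.0000 raw=[10.5000 10.5000 14.0000]
After op 3 tick(5): ref=12.0000 raw=[18.0000 18.0000 24.0000]
After op 4 sync(1): ref=12.0000 raw=[18.0000 12.0000 24.0000]
After op 5 tick(9): ref=21.0000 raw=[31.5000 25.5000 42.0000]
Wrap final raw readings (mod 100): 31.5000 mod 100 = 31.5000; 25.5000 mod 100 = 25.5000; 42.0000 mod 100 = 42.0000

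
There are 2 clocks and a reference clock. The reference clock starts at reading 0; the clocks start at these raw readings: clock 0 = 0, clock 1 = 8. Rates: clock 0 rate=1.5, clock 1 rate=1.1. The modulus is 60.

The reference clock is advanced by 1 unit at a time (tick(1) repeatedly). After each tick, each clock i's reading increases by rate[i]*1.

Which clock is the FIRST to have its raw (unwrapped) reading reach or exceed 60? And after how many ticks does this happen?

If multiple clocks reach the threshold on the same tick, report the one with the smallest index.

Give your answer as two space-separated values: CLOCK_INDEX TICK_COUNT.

clock 0: start=0, rate=1.5, needs 60-0 = 60; ticks = ceil(60/1.5) = ceil(40.0000) = 40; reading at tick 40 = 0 + 1.5*40 = 60.0000
clock 1: start=8, rate=1.1, needs 60-8 = 52; ticks = ceil(52/1.1) = ceil(47.2727) = 48; reading at tick 48 = 8 + 1.1*48 = 60.8000
Minimum tick count = 40; winners = [0]; smallest index = 0

Answer: 0 40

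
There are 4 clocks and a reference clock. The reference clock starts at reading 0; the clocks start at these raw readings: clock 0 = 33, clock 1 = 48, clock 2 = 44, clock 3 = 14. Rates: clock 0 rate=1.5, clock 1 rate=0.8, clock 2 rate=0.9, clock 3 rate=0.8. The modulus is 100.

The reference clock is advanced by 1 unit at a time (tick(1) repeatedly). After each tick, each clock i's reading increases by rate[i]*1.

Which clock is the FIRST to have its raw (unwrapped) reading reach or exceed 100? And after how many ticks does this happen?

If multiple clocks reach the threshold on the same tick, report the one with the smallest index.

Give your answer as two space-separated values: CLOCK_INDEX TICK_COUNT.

Answer: 0 45

Derivation:
clock 0: start=33, rate=1.5, needs 100-33 = 67; ticks = ceil(67/1.5) = ceil(44.6667) = 45; reading at tick 45 = 33 + 1.5*45 = 100.5000
clock 1: start=48, rate=0.8, needs 100-48 = 52; ticks = ceil(52/0.8) = ceil(65.0000) = 65; reading at tick 65 = 48 + 0.8*65 = 100.0000
clock 2: start=44, rate=0.9, needs 100-44 = 56; ticks = ceil(56/0.9) = ceil(62.2222) = 63; reading at tick 63 = 44 + 0.9*63 = 100.7000
clock 3: start=14, rate=0.8, needs 100-14 = 86; ticks = ceil(86/0.8) = ceil(107.5000) = 108; reading at tick 108 = 14 + 0.8*108 = 100.4000
Minimum tick count = 45; winners = [0]; smallest index = 0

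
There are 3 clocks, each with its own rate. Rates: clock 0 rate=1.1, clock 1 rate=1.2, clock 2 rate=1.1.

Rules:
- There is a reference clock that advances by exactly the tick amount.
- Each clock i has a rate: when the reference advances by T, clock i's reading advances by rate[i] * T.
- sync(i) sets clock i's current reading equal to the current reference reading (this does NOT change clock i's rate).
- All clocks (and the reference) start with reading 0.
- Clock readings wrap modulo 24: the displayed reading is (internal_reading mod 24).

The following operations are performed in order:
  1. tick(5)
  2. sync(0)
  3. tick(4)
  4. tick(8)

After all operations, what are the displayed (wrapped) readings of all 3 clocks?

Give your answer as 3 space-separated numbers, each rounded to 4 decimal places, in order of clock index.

After op 1 tick(5): ref=5.0000 raw=[5.5000 6.0000 5.5000]
After op 2 sync(0): ref=5.0000 raw=[5.0000 6.0000 5.5000]
After op 3 tick(4): ref=9.0000 raw=[9.4000 10.8000 9.9000]
After op 4 tick(8): ref=17.0000 raw=[18.2000 20.4000 18.7000]
Wrap final raw readings (mod 24): 18.2000 mod 24 = 18.2000; 20.4000 mod 24 = 20.4000; 18.7000 mod 24 = 18.7000

Answer: 18.2000 20.4000 18.7000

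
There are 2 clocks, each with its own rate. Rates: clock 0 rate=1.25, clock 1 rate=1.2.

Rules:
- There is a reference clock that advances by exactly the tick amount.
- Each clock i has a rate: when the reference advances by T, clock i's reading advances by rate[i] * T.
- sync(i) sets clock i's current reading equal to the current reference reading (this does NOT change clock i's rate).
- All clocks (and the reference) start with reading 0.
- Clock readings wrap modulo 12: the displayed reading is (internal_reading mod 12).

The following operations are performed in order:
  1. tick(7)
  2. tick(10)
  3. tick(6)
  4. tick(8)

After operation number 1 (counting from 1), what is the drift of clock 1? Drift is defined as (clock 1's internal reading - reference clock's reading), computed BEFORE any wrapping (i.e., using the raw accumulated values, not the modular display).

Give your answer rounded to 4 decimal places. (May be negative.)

After op 1 tick(7): ref=7.0000 raw=[8.7500 8.4000]
Drift of clock 1 after op 1: 8.4000 - 7.0000 = 1.4000

Answer: 1.4000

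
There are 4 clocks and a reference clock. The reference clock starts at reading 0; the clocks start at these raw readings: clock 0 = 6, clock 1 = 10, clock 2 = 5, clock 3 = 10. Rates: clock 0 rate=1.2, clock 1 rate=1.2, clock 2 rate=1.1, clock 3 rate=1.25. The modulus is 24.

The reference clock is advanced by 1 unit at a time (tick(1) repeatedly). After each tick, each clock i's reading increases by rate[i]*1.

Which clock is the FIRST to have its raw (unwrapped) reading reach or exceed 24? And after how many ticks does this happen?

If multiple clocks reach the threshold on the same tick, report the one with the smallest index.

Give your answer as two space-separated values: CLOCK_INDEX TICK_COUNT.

Answer: 1 12

Derivation:
clock 0: start=6, rate=1.2, needs 24-6 = 18; ticks = ceil(18/1.2) = ceil(15.0000) = 15; reading at tick 15 = 6 + 1.2*15 = 24.0000
clock 1: start=10, rate=1.2, needs 24-10 = 14; ticks = ceil(14/1.2) = ceil(11.6667) = 12; reading at tick 12 = 10 + 1.2*12 = 24.4000
clock 2: start=5, rate=1.1, needs 24-5 = 19; ticks = ceil(19/1.1) = ceil(17.2727) = 18; reading at tick 18 = 5 + 1.1*18 = 24.8000
clock 3: start=10, rate=1.25, needs 24-10 = 14; ticks = ceil(14/1.25) = ceil(11.2000) = 12; reading at tick 12 = 10 + 1.25*12 = 25.0000
Minimum tick count = 12; winners = [1, 3]; smallest index = 1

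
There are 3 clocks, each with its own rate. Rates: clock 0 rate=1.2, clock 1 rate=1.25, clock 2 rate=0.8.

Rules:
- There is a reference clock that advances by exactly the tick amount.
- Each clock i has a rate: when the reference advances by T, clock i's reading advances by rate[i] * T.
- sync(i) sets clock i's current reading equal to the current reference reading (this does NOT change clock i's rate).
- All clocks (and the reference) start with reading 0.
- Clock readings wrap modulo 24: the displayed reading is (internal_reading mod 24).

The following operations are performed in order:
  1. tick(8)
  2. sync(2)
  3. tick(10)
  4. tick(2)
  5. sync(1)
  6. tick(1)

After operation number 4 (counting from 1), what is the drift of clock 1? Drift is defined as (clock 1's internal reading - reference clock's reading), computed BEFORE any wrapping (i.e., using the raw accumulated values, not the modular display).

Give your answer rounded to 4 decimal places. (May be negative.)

Answer: 5.0000

Derivation:
After op 1 tick(8): ref=8.0000 raw=[9.6000 10.0000 6.4000]
After op 2 sync(2): ref=8.0000 raw=[9.6000 10.0000 8.0000]
After op 3 tick(10): ref=18.0000 raw=[21.6000 22.5000 16.0000]
After op 4 tick(2): ref=20.0000 raw=[24.0000 25.0000 17.6000]
Drift of clock 1 after op 4: 25.0000 - 20.0000 = 5.0000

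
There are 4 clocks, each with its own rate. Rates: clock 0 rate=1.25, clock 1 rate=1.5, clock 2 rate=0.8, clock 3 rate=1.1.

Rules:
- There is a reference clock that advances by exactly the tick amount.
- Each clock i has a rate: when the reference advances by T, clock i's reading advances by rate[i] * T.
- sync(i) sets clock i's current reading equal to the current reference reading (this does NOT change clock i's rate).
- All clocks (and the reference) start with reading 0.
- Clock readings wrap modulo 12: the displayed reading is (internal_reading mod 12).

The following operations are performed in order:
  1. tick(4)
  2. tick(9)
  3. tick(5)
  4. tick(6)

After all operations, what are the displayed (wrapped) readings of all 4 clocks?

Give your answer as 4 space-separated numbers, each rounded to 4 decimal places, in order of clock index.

Answer: 6.0000 0.0000 7.2000 2.4000

Derivation:
After op 1 tick(4): ref=4.0000 raw=[5.0000 6.0000 3.2000 4.4000]
After op 2 tick(9): ref=13.0000 raw=[16.2500 19.5000 10.4000 14.3000]
After op 3 tick(5): ref=18.0000 raw=[22.5000 27.0000 14.4000 19.8000]
After op 4 tick(6): ref=24.0000 raw=[30.0000 36.0000 19.2000 26.4000]
Wrap final raw readings (mod 12): 30.0000 mod 12 = 6.0000; 36.0000 mod 12 = 0.0000; 19.2000 mod 12 = 7.2000; 26.4000 mod 12 = 2.4000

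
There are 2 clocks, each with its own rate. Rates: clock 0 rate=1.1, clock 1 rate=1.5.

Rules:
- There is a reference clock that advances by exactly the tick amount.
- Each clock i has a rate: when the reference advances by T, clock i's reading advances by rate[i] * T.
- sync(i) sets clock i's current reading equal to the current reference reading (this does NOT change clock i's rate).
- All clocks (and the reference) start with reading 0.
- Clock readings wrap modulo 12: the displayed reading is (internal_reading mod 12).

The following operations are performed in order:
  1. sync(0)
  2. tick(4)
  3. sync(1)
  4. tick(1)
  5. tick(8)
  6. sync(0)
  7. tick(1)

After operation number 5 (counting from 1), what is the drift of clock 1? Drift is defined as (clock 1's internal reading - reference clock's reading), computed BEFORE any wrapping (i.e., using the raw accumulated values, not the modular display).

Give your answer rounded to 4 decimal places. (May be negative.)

After op 1 sync(0): ref=0.0000 raw=[0.0000 0.0000]
After op 2 tick(4): ref=4.0000 raw=[4.4000 6.0000]
After op 3 sync(1): ref=4.0000 raw=[4.4000 4.0000]
After op 4 tick(1): ref=5.0000 raw=[5.5000 5.5000]
After op 5 tick(8): ref=13.0000 raw=[14.3000 17.5000]
Drift of clock 1 after op 5: 17.5000 - 13.0000 = 4.5000

Answer: 4.5000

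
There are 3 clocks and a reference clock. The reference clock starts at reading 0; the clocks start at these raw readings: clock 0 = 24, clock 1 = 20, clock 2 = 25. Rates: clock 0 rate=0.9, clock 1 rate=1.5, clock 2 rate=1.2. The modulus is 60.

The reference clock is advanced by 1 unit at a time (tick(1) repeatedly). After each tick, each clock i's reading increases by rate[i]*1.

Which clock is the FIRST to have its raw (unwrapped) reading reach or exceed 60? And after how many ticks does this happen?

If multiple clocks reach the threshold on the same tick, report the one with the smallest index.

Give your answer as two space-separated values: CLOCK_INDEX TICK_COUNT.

clock 0: start=24, rate=0.9, needs 60-24 = 36; ticks = ceil(36/0.9) = ceil(40.0000) = 40; reading at tick 40 = 24 + 0.9*40 = 60.0000
clock 1: start=20, rate=1.5, needs 60-20 = 40; ticks = ceil(40/1.5) = ceil(26.6667) = 27; reading at tick 27 = 20 + 1.5*27 = 60.5000
clock 2: start=25, rate=1.2, needs 60-25 = 35; ticks = ceil(35/1.2) = ceil(29.1667) = 30; reading at tick 30 = 25 + 1.2*30 = 61.0000
Minimum tick count = 27; winners = [1]; smallest index = 1

Answer: 1 27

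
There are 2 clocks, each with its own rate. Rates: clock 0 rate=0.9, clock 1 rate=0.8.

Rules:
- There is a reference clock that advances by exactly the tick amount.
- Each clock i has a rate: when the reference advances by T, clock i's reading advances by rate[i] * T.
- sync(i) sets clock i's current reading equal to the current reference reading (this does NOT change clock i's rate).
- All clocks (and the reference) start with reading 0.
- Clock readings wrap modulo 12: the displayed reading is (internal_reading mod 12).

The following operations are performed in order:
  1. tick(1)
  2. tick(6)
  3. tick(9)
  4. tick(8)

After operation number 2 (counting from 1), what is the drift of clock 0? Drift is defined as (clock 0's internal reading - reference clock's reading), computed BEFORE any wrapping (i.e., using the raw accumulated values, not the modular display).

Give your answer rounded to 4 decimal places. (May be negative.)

After op 1 tick(1): ref=1.0000 raw=[0.9000 0.8000]
After op 2 tick(6): ref=7.0000 raw=[6.3000 5.6000]
Drift of clock 0 after op 2: 6.3000 - 7.0000 = -0.7000

Answer: -0.7000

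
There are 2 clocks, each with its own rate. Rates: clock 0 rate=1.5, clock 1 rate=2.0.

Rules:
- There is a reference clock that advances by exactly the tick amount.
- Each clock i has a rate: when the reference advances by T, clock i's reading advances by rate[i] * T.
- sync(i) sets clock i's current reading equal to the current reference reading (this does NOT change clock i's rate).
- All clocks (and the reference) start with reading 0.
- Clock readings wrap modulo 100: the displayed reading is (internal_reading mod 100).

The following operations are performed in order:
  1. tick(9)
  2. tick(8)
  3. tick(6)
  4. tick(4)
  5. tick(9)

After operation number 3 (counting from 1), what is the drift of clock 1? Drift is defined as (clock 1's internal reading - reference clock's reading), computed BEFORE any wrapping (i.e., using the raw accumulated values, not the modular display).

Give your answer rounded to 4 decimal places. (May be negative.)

After op 1 tick(9): ref=9.0000 raw=[13.5000 18.0000]
After op 2 tick(8): ref=17.0000 raw=[25.5000 34.0000]
After op 3 tick(6): ref=23.0000 raw=[34.5000 46.0000]
Drift of clock 1 after op 3: 46.0000 - 23.0000 = 23.0000

Answer: 23.0000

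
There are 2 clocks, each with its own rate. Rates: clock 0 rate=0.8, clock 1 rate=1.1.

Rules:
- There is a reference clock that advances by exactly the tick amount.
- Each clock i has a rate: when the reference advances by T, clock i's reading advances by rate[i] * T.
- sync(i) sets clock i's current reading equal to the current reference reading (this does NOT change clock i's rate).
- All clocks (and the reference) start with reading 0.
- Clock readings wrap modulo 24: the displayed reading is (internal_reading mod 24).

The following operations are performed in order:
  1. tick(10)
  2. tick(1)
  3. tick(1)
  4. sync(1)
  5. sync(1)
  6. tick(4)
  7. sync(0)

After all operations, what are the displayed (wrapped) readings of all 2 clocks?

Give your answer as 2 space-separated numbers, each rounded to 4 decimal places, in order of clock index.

After op 1 tick(10): ref=10.0000 raw=[8.0000 11.0000]
After op 2 tick(1): ref=11.0000 raw=[8.8000 12.1000]
After op 3 tick(1): ref=12.0000 raw=[9.6000 13.2000]
After op 4 sync(1): ref=12.0000 raw=[9.6000 12.0000]
After op 5 sync(1): ref=12.0000 raw=[9.6000 12.0000]
After op 6 tick(4): ref=16.0000 raw=[12.8000 16.4000]
After op 7 sync(0): ref=16.0000 raw=[16.0000 16.4000]
Wrap final raw readings (mod 24): 16.0000 mod 24 = 16.0000; 16.4000 mod 24 = 16.4000

Answer: 16.0000 16.4000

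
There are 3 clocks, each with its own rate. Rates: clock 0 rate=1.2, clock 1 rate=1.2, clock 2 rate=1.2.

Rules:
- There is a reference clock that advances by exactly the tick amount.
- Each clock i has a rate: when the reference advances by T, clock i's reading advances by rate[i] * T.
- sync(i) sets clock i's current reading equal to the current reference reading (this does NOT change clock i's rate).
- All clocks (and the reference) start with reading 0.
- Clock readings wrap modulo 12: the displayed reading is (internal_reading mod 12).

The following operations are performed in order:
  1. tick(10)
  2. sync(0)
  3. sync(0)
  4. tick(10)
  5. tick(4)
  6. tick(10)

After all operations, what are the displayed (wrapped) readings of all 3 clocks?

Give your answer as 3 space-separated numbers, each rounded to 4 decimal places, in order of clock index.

Answer: 2.8000 4.8000 4.8000

Derivation:
After op 1 tick(10): ref=10.0000 raw=[12.0000 12.0000 12.0000]
After op 2 sync(0): ref=10.0000 raw=[10.0000 12.0000 12.0000]
After op 3 sync(0): ref=10.0000 raw=[10.0000 12.0000 12.0000]
After op 4 tick(10): ref=20.0000 raw=[22.0000 24.0000 24.0000]
After op 5 tick(4): ref=24.0000 raw=[26.8000 28.8000 28.8000]
After op 6 tick(10): ref=34.0000 raw=[38.8000 40.8000 40.8000]
Wrap final raw readings (mod 12): 38.8000 mod 12 = 2.8000; 40.8000 mod 12 = 4.8000; 40.8000 mod 12 = 4.8000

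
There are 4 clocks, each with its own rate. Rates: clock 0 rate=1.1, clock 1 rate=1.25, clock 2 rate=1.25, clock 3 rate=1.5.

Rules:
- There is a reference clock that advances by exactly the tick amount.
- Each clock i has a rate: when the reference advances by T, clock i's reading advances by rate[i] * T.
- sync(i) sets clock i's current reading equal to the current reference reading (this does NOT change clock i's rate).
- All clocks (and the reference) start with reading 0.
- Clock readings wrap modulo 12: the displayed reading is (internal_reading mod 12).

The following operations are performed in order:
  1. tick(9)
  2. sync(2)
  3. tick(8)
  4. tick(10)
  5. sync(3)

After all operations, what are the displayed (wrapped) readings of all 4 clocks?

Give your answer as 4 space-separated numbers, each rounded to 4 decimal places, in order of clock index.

Answer: 5.7000 9.7500 7.5000 3.0000

Derivation:
After op 1 tick(9): ref=9.0000 raw=[9.9000 11.2500 11.2500 13.5000]
After op 2 sync(2): ref=9.0000 raw=[9.9000 11.2500 9.0000 13.5000]
After op 3 tick(8): ref=17.0000 raw=[18.7000 21.2500 19.0000 25.5000]
After op 4 tick(10): ref=27.0000 raw=[29.7000 33.7500 31.5000 40.5000]
After op 5 sync(3): ref=27.0000 raw=[29.7000 33.7500 31.5000 27.0000]
Wrap final raw readings (mod 12): 29.7000 mod 12 = 5.7000; 33.7500 mod 12 = 9.7500; 31.5000 mod 12 = 7.5000; 27.0000 mod 12 = 3.0000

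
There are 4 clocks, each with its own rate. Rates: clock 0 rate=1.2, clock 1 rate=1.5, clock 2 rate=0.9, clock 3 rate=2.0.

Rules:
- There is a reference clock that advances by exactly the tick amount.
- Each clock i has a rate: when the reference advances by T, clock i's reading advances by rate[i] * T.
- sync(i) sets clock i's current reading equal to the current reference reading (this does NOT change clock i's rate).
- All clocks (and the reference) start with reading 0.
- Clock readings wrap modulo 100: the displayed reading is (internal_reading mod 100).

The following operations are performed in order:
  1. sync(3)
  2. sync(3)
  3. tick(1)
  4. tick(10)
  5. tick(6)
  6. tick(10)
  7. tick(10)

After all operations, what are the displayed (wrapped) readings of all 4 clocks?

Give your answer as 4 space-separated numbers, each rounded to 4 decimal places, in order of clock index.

Answer: 44.4000 55.5000 33.3000 74.0000

Derivation:
After op 1 sync(3): ref=0.0000 raw=[0.0000 0.0000 0.0000 0.0000]
After op 2 sync(3): ref=0.0000 raw=[0.0000 0.0000 0.0000 0.0000]
After op 3 tick(1): ref=1.0000 raw=[1.2000 1.5000 0.9000 2.0000]
After op 4 tick(10): ref=11.0000 raw=[13.2000 16.5000 9.9000 22.0000]
After op 5 tick(6): ref=17.0000 raw=[20.4000 25.5000 15.3000 34.0000]
After op 6 tick(10): ref=27.0000 raw=[32.4000 40.5000 24.3000 54.0000]
After op 7 tick(10): ref=37.0000 raw=[44.4000 55.5000 33.3000 74.0000]
Wrap final raw readings (mod 100): 44.4000 mod 100 = 44.4000; 55.5000 mod 100 = 55.5000; 33.3000 mod 100 = 33.3000; 74.0000 mod 100 = 74.0000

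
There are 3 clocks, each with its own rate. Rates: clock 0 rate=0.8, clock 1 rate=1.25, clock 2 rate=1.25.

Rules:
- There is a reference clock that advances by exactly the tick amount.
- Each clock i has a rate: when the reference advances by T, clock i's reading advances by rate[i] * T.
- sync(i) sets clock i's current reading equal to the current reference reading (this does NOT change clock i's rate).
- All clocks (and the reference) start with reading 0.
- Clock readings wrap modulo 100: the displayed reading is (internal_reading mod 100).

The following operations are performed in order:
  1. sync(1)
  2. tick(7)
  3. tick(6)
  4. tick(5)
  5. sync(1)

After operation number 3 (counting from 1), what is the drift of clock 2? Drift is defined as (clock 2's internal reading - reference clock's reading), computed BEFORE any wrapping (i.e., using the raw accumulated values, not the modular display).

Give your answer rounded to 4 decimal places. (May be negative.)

After op 1 sync(1): ref=0.0000 raw=[0.0000 0.0000 0.0000]
After op 2 tick(7): ref=7.0000 raw=[5.6000 8.7500 8.7500]
After op 3 tick(6): ref=13.0000 raw=[10.4000 16.2500 16.2500]
Drift of clock 2 after op 3: 16.2500 - 13.0000 = 3.2500

Answer: 3.2500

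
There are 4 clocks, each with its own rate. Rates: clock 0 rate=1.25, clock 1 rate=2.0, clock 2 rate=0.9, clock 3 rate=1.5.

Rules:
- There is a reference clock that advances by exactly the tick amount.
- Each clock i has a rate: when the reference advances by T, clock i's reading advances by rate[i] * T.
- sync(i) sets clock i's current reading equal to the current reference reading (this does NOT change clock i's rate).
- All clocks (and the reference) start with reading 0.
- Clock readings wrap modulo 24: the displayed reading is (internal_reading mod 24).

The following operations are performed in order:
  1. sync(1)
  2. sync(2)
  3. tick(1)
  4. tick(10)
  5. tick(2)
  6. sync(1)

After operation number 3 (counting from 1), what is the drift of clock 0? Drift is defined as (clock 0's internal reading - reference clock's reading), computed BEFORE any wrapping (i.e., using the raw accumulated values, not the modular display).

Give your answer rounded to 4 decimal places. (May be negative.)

After op 1 sync(1): ref=0.0000 raw=[0.0000 0.0000 0.0000 0.0000]
After op 2 sync(2): ref=0.0000 raw=[0.0000 0.0000 0.0000 0.0000]
After op 3 tick(1): ref=1.0000 raw=[1.2500 2.0000 0.9000 1.5000]
Drift of clock 0 after op 3: 1.2500 - 1.0000 = 0.2500

Answer: 0.2500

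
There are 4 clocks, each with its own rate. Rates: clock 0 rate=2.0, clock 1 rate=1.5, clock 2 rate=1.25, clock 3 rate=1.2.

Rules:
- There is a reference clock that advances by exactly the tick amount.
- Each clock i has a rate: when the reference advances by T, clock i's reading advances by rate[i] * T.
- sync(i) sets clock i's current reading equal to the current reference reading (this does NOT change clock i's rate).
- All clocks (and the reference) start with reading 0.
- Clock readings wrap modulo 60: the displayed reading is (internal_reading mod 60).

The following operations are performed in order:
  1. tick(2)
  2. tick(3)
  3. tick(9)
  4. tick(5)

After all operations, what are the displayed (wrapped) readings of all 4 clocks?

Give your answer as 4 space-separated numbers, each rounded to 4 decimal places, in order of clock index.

After op 1 tick(2): ref=2.0000 raw=[4.0000 3.0000 2.5000 2.4000]
After op 2 tick(3): ref=5.0000 raw=[10.0000 7.5000 6.2500 6.0000]
After op 3 tick(9): ref=14.0000 raw=[28.0000 21.0000 17.5000 16.8000]
After op 4 tick(5): ref=19.0000 raw=[38.0000 28.5000 23.7500 22.8000]
Wrap final raw readings (mod 60): 38.0000 mod 60 = 38.0000; 28.5000 mod 60 = 28.5000; 23.7500 mod 60 = 23.7500; 22.8000 mod 60 = 22.8000

Answer: 38.0000 28.5000 23.7500 22.8000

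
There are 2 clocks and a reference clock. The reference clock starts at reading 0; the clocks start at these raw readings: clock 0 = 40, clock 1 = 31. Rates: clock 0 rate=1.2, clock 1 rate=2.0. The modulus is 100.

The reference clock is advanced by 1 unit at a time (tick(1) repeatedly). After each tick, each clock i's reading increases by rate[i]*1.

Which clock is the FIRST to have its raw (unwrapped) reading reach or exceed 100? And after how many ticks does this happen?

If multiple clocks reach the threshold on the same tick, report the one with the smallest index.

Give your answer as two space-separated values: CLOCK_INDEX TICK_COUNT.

clock 0: start=40, rate=1.2, needs 100-40 = 60; ticks = ceil(60/1.2) = ceil(50.0000) = 50; reading at tick 50 = 40 + 1.2*50 = 100.0000
clock 1: start=31, rate=2.0, needs 100-31 = 69; ticks = ceil(69/2.0) = ceil(34.5000) = 35; reading at tick 35 = 31 + 2.0*35 = 101.0000
Minimum tick count = 35; winners = [1]; smallest index = 1

Answer: 1 35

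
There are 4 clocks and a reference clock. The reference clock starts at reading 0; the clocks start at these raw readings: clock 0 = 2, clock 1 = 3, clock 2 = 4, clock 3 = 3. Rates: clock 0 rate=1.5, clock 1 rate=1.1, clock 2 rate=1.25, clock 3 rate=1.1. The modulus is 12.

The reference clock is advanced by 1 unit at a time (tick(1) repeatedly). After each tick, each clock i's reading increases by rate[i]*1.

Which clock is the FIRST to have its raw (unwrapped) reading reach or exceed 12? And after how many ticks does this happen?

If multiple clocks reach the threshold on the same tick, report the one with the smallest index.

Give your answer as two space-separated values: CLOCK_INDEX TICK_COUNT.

clock 0: start=2, rate=1.5, needs 12-2 = 10; ticks = ceil(10/1.5) = ceil(6.6667) = 7; reading at tick 7 = 2 + 1.5*7 = 12.5000
clock 1: start=3, rate=1.1, needs 12-3 = 9; ticks = ceil(9/1.1) = ceil(8.1818) = 9; reading at tick 9 = 3 + 1.1*9 = 12.9000
clock 2: start=4, rate=1.25, needs 12-4 = 8; ticks = ceil(8/1.25) = ceil(6.4000) = 7; reading at tick 7 = 4 + 1.25*7 = 12.7500
clock 3: start=3, rate=1.1, needs 12-3 = 9; ticks = ceil(9/1.1) = ceil(8.1818) = 9; reading at tick 9 = 3 + 1.1*9 = 12.9000
Minimum tick count = 7; winners = [0, 2]; smallest index = 0

Answer: 0 7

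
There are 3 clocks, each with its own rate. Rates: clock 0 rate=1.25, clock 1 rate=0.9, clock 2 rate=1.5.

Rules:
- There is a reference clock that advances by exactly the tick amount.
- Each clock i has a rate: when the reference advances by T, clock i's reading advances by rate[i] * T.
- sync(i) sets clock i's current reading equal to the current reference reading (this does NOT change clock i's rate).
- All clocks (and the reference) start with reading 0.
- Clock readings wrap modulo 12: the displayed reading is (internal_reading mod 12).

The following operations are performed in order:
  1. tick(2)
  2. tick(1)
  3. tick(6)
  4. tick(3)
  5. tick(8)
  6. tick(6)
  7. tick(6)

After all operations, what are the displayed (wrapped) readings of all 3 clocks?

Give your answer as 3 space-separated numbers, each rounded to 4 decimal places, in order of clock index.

After op 1 tick(2): ref=2.0000 raw=[2.5000 1.8000 3.0000]
After op 2 tick(1): ref=3.0000 raw=[3.7500 2.7000 4.5000]
After op 3 tick(6): ref=9.0000 raw=[11.2500 8.1000 13.5000]
After op 4 tick(3): ref=12.0000 raw=[15.0000 10.8000 18.0000]
After op 5 tick(8): ref=20.0000 raw=[25.0000 18.0000 30.0000]
After op 6 tick(6): ref=26.0000 raw=[32.5000 23.4000 39.0000]
After op 7 tick(6): ref=32.0000 raw=[40.0000 28.8000 48.0000]
Wrap final raw readings (mod 12): 40.0000 mod 12 = 4.0000; 28.8000 mod 12 = 4.8000; 48.0000 mod 12 = 0.0000

Answer: 4.0000 4.8000 0.0000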